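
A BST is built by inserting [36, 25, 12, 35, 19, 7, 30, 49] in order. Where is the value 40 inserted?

Starting tree (level order): [36, 25, 49, 12, 35, None, None, 7, 19, 30]
Insertion path: 36 -> 49
Result: insert 40 as left child of 49
Final tree (level order): [36, 25, 49, 12, 35, 40, None, 7, 19, 30]


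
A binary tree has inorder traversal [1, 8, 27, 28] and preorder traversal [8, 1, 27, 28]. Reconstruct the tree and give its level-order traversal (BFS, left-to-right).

Inorder:  [1, 8, 27, 28]
Preorder: [8, 1, 27, 28]
Algorithm: preorder visits root first, so consume preorder in order;
for each root, split the current inorder slice at that value into
left-subtree inorder and right-subtree inorder, then recurse.
Recursive splits:
  root=8; inorder splits into left=[1], right=[27, 28]
  root=1; inorder splits into left=[], right=[]
  root=27; inorder splits into left=[], right=[28]
  root=28; inorder splits into left=[], right=[]
Reconstructed level-order: [8, 1, 27, 28]


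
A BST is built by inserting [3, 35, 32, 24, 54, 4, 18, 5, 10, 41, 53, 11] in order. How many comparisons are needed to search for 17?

Search path for 17: 3 -> 35 -> 32 -> 24 -> 4 -> 18 -> 5 -> 10 -> 11
Found: False
Comparisons: 9


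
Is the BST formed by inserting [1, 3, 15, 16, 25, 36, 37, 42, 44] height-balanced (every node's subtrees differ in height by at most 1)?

Tree (level-order array): [1, None, 3, None, 15, None, 16, None, 25, None, 36, None, 37, None, 42, None, 44]
Definition: a tree is height-balanced if, at every node, |h(left) - h(right)| <= 1 (empty subtree has height -1).
Bottom-up per-node check:
  node 44: h_left=-1, h_right=-1, diff=0 [OK], height=0
  node 42: h_left=-1, h_right=0, diff=1 [OK], height=1
  node 37: h_left=-1, h_right=1, diff=2 [FAIL (|-1-1|=2 > 1)], height=2
  node 36: h_left=-1, h_right=2, diff=3 [FAIL (|-1-2|=3 > 1)], height=3
  node 25: h_left=-1, h_right=3, diff=4 [FAIL (|-1-3|=4 > 1)], height=4
  node 16: h_left=-1, h_right=4, diff=5 [FAIL (|-1-4|=5 > 1)], height=5
  node 15: h_left=-1, h_right=5, diff=6 [FAIL (|-1-5|=6 > 1)], height=6
  node 3: h_left=-1, h_right=6, diff=7 [FAIL (|-1-6|=7 > 1)], height=7
  node 1: h_left=-1, h_right=7, diff=8 [FAIL (|-1-7|=8 > 1)], height=8
Node 37 violates the condition: |-1 - 1| = 2 > 1.
Result: Not balanced


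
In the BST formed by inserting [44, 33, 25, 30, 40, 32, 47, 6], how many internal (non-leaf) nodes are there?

Tree built from: [44, 33, 25, 30, 40, 32, 47, 6]
Tree (level-order array): [44, 33, 47, 25, 40, None, None, 6, 30, None, None, None, None, None, 32]
Rule: An internal node has at least one child.
Per-node child counts:
  node 44: 2 child(ren)
  node 33: 2 child(ren)
  node 25: 2 child(ren)
  node 6: 0 child(ren)
  node 30: 1 child(ren)
  node 32: 0 child(ren)
  node 40: 0 child(ren)
  node 47: 0 child(ren)
Matching nodes: [44, 33, 25, 30]
Count of internal (non-leaf) nodes: 4


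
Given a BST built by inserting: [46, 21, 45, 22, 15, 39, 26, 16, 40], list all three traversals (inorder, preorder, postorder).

Tree insertion order: [46, 21, 45, 22, 15, 39, 26, 16, 40]
Tree (level-order array): [46, 21, None, 15, 45, None, 16, 22, None, None, None, None, 39, 26, 40]
Inorder (L, root, R): [15, 16, 21, 22, 26, 39, 40, 45, 46]
Preorder (root, L, R): [46, 21, 15, 16, 45, 22, 39, 26, 40]
Postorder (L, R, root): [16, 15, 26, 40, 39, 22, 45, 21, 46]


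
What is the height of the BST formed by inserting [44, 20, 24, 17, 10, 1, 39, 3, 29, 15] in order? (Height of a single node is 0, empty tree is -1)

Insertion order: [44, 20, 24, 17, 10, 1, 39, 3, 29, 15]
Tree (level-order array): [44, 20, None, 17, 24, 10, None, None, 39, 1, 15, 29, None, None, 3]
Compute height bottom-up (empty subtree = -1):
  height(3) = 1 + max(-1, -1) = 0
  height(1) = 1 + max(-1, 0) = 1
  height(15) = 1 + max(-1, -1) = 0
  height(10) = 1 + max(1, 0) = 2
  height(17) = 1 + max(2, -1) = 3
  height(29) = 1 + max(-1, -1) = 0
  height(39) = 1 + max(0, -1) = 1
  height(24) = 1 + max(-1, 1) = 2
  height(20) = 1 + max(3, 2) = 4
  height(44) = 1 + max(4, -1) = 5
Height = 5


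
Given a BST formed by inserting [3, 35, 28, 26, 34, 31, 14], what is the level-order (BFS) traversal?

Tree insertion order: [3, 35, 28, 26, 34, 31, 14]
Tree (level-order array): [3, None, 35, 28, None, 26, 34, 14, None, 31]
BFS from the root, enqueuing left then right child of each popped node:
  queue [3] -> pop 3, enqueue [35], visited so far: [3]
  queue [35] -> pop 35, enqueue [28], visited so far: [3, 35]
  queue [28] -> pop 28, enqueue [26, 34], visited so far: [3, 35, 28]
  queue [26, 34] -> pop 26, enqueue [14], visited so far: [3, 35, 28, 26]
  queue [34, 14] -> pop 34, enqueue [31], visited so far: [3, 35, 28, 26, 34]
  queue [14, 31] -> pop 14, enqueue [none], visited so far: [3, 35, 28, 26, 34, 14]
  queue [31] -> pop 31, enqueue [none], visited so far: [3, 35, 28, 26, 34, 14, 31]
Result: [3, 35, 28, 26, 34, 14, 31]


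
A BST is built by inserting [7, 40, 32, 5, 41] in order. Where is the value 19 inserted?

Starting tree (level order): [7, 5, 40, None, None, 32, 41]
Insertion path: 7 -> 40 -> 32
Result: insert 19 as left child of 32
Final tree (level order): [7, 5, 40, None, None, 32, 41, 19]


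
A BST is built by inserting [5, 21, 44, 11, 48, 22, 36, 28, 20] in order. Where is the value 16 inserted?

Starting tree (level order): [5, None, 21, 11, 44, None, 20, 22, 48, None, None, None, 36, None, None, 28]
Insertion path: 5 -> 21 -> 11 -> 20
Result: insert 16 as left child of 20
Final tree (level order): [5, None, 21, 11, 44, None, 20, 22, 48, 16, None, None, 36, None, None, None, None, 28]


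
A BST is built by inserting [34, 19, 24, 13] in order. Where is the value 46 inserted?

Starting tree (level order): [34, 19, None, 13, 24]
Insertion path: 34
Result: insert 46 as right child of 34
Final tree (level order): [34, 19, 46, 13, 24]


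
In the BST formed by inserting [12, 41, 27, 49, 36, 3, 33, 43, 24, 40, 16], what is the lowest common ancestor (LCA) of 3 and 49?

Tree insertion order: [12, 41, 27, 49, 36, 3, 33, 43, 24, 40, 16]
Tree (level-order array): [12, 3, 41, None, None, 27, 49, 24, 36, 43, None, 16, None, 33, 40]
In a BST, the LCA of p=3, q=49 is the first node v on the
root-to-leaf path with p <= v <= q (go left if both < v, right if both > v).
Walk from root:
  at 12: 3 <= 12 <= 49, this is the LCA
LCA = 12


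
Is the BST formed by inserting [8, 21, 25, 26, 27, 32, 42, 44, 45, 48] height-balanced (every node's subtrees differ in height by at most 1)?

Tree (level-order array): [8, None, 21, None, 25, None, 26, None, 27, None, 32, None, 42, None, 44, None, 45, None, 48]
Definition: a tree is height-balanced if, at every node, |h(left) - h(right)| <= 1 (empty subtree has height -1).
Bottom-up per-node check:
  node 48: h_left=-1, h_right=-1, diff=0 [OK], height=0
  node 45: h_left=-1, h_right=0, diff=1 [OK], height=1
  node 44: h_left=-1, h_right=1, diff=2 [FAIL (|-1-1|=2 > 1)], height=2
  node 42: h_left=-1, h_right=2, diff=3 [FAIL (|-1-2|=3 > 1)], height=3
  node 32: h_left=-1, h_right=3, diff=4 [FAIL (|-1-3|=4 > 1)], height=4
  node 27: h_left=-1, h_right=4, diff=5 [FAIL (|-1-4|=5 > 1)], height=5
  node 26: h_left=-1, h_right=5, diff=6 [FAIL (|-1-5|=6 > 1)], height=6
  node 25: h_left=-1, h_right=6, diff=7 [FAIL (|-1-6|=7 > 1)], height=7
  node 21: h_left=-1, h_right=7, diff=8 [FAIL (|-1-7|=8 > 1)], height=8
  node 8: h_left=-1, h_right=8, diff=9 [FAIL (|-1-8|=9 > 1)], height=9
Node 44 violates the condition: |-1 - 1| = 2 > 1.
Result: Not balanced


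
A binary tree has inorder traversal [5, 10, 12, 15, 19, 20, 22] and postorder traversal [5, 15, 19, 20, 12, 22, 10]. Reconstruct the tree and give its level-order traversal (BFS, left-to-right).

Inorder:   [5, 10, 12, 15, 19, 20, 22]
Postorder: [5, 15, 19, 20, 12, 22, 10]
Algorithm: postorder visits root last, so walk postorder right-to-left;
each value is the root of the current inorder slice — split it at that
value, recurse on the right subtree first, then the left.
Recursive splits:
  root=10; inorder splits into left=[5], right=[12, 15, 19, 20, 22]
  root=22; inorder splits into left=[12, 15, 19, 20], right=[]
  root=12; inorder splits into left=[], right=[15, 19, 20]
  root=20; inorder splits into left=[15, 19], right=[]
  root=19; inorder splits into left=[15], right=[]
  root=15; inorder splits into left=[], right=[]
  root=5; inorder splits into left=[], right=[]
Reconstructed level-order: [10, 5, 22, 12, 20, 19, 15]


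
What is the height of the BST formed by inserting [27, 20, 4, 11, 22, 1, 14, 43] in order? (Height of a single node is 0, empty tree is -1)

Insertion order: [27, 20, 4, 11, 22, 1, 14, 43]
Tree (level-order array): [27, 20, 43, 4, 22, None, None, 1, 11, None, None, None, None, None, 14]
Compute height bottom-up (empty subtree = -1):
  height(1) = 1 + max(-1, -1) = 0
  height(14) = 1 + max(-1, -1) = 0
  height(11) = 1 + max(-1, 0) = 1
  height(4) = 1 + max(0, 1) = 2
  height(22) = 1 + max(-1, -1) = 0
  height(20) = 1 + max(2, 0) = 3
  height(43) = 1 + max(-1, -1) = 0
  height(27) = 1 + max(3, 0) = 4
Height = 4


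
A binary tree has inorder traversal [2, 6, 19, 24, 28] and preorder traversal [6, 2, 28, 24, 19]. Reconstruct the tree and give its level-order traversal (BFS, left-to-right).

Inorder:  [2, 6, 19, 24, 28]
Preorder: [6, 2, 28, 24, 19]
Algorithm: preorder visits root first, so consume preorder in order;
for each root, split the current inorder slice at that value into
left-subtree inorder and right-subtree inorder, then recurse.
Recursive splits:
  root=6; inorder splits into left=[2], right=[19, 24, 28]
  root=2; inorder splits into left=[], right=[]
  root=28; inorder splits into left=[19, 24], right=[]
  root=24; inorder splits into left=[19], right=[]
  root=19; inorder splits into left=[], right=[]
Reconstructed level-order: [6, 2, 28, 24, 19]


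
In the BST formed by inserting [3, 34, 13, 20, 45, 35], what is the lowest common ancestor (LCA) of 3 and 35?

Tree insertion order: [3, 34, 13, 20, 45, 35]
Tree (level-order array): [3, None, 34, 13, 45, None, 20, 35]
In a BST, the LCA of p=3, q=35 is the first node v on the
root-to-leaf path with p <= v <= q (go left if both < v, right if both > v).
Walk from root:
  at 3: 3 <= 3 <= 35, this is the LCA
LCA = 3


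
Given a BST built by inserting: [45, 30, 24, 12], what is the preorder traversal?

Tree insertion order: [45, 30, 24, 12]
Tree (level-order array): [45, 30, None, 24, None, 12]
Preorder traversal: [45, 30, 24, 12]


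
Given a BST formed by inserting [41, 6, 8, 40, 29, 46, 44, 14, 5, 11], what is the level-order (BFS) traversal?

Tree insertion order: [41, 6, 8, 40, 29, 46, 44, 14, 5, 11]
Tree (level-order array): [41, 6, 46, 5, 8, 44, None, None, None, None, 40, None, None, 29, None, 14, None, 11]
BFS from the root, enqueuing left then right child of each popped node:
  queue [41] -> pop 41, enqueue [6, 46], visited so far: [41]
  queue [6, 46] -> pop 6, enqueue [5, 8], visited so far: [41, 6]
  queue [46, 5, 8] -> pop 46, enqueue [44], visited so far: [41, 6, 46]
  queue [5, 8, 44] -> pop 5, enqueue [none], visited so far: [41, 6, 46, 5]
  queue [8, 44] -> pop 8, enqueue [40], visited so far: [41, 6, 46, 5, 8]
  queue [44, 40] -> pop 44, enqueue [none], visited so far: [41, 6, 46, 5, 8, 44]
  queue [40] -> pop 40, enqueue [29], visited so far: [41, 6, 46, 5, 8, 44, 40]
  queue [29] -> pop 29, enqueue [14], visited so far: [41, 6, 46, 5, 8, 44, 40, 29]
  queue [14] -> pop 14, enqueue [11], visited so far: [41, 6, 46, 5, 8, 44, 40, 29, 14]
  queue [11] -> pop 11, enqueue [none], visited so far: [41, 6, 46, 5, 8, 44, 40, 29, 14, 11]
Result: [41, 6, 46, 5, 8, 44, 40, 29, 14, 11]


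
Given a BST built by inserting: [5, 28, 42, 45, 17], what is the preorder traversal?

Tree insertion order: [5, 28, 42, 45, 17]
Tree (level-order array): [5, None, 28, 17, 42, None, None, None, 45]
Preorder traversal: [5, 28, 17, 42, 45]


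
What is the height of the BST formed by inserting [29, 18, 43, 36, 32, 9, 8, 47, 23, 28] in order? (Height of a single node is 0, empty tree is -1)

Insertion order: [29, 18, 43, 36, 32, 9, 8, 47, 23, 28]
Tree (level-order array): [29, 18, 43, 9, 23, 36, 47, 8, None, None, 28, 32]
Compute height bottom-up (empty subtree = -1):
  height(8) = 1 + max(-1, -1) = 0
  height(9) = 1 + max(0, -1) = 1
  height(28) = 1 + max(-1, -1) = 0
  height(23) = 1 + max(-1, 0) = 1
  height(18) = 1 + max(1, 1) = 2
  height(32) = 1 + max(-1, -1) = 0
  height(36) = 1 + max(0, -1) = 1
  height(47) = 1 + max(-1, -1) = 0
  height(43) = 1 + max(1, 0) = 2
  height(29) = 1 + max(2, 2) = 3
Height = 3


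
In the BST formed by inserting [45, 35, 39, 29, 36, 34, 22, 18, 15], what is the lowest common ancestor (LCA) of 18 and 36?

Tree insertion order: [45, 35, 39, 29, 36, 34, 22, 18, 15]
Tree (level-order array): [45, 35, None, 29, 39, 22, 34, 36, None, 18, None, None, None, None, None, 15]
In a BST, the LCA of p=18, q=36 is the first node v on the
root-to-leaf path with p <= v <= q (go left if both < v, right if both > v).
Walk from root:
  at 45: both 18 and 36 < 45, go left
  at 35: 18 <= 35 <= 36, this is the LCA
LCA = 35


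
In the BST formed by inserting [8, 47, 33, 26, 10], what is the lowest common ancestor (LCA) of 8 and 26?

Tree insertion order: [8, 47, 33, 26, 10]
Tree (level-order array): [8, None, 47, 33, None, 26, None, 10]
In a BST, the LCA of p=8, q=26 is the first node v on the
root-to-leaf path with p <= v <= q (go left if both < v, right if both > v).
Walk from root:
  at 8: 8 <= 8 <= 26, this is the LCA
LCA = 8


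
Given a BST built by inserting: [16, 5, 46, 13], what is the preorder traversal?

Tree insertion order: [16, 5, 46, 13]
Tree (level-order array): [16, 5, 46, None, 13]
Preorder traversal: [16, 5, 13, 46]


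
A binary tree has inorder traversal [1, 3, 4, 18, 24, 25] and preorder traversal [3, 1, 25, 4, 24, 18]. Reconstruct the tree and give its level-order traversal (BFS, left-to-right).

Inorder:  [1, 3, 4, 18, 24, 25]
Preorder: [3, 1, 25, 4, 24, 18]
Algorithm: preorder visits root first, so consume preorder in order;
for each root, split the current inorder slice at that value into
left-subtree inorder and right-subtree inorder, then recurse.
Recursive splits:
  root=3; inorder splits into left=[1], right=[4, 18, 24, 25]
  root=1; inorder splits into left=[], right=[]
  root=25; inorder splits into left=[4, 18, 24], right=[]
  root=4; inorder splits into left=[], right=[18, 24]
  root=24; inorder splits into left=[18], right=[]
  root=18; inorder splits into left=[], right=[]
Reconstructed level-order: [3, 1, 25, 4, 24, 18]


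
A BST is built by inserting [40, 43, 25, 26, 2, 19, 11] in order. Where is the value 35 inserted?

Starting tree (level order): [40, 25, 43, 2, 26, None, None, None, 19, None, None, 11]
Insertion path: 40 -> 25 -> 26
Result: insert 35 as right child of 26
Final tree (level order): [40, 25, 43, 2, 26, None, None, None, 19, None, 35, 11]


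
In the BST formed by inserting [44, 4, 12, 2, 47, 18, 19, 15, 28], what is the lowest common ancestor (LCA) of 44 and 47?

Tree insertion order: [44, 4, 12, 2, 47, 18, 19, 15, 28]
Tree (level-order array): [44, 4, 47, 2, 12, None, None, None, None, None, 18, 15, 19, None, None, None, 28]
In a BST, the LCA of p=44, q=47 is the first node v on the
root-to-leaf path with p <= v <= q (go left if both < v, right if both > v).
Walk from root:
  at 44: 44 <= 44 <= 47, this is the LCA
LCA = 44


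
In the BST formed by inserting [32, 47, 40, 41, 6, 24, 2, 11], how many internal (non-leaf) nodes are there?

Tree built from: [32, 47, 40, 41, 6, 24, 2, 11]
Tree (level-order array): [32, 6, 47, 2, 24, 40, None, None, None, 11, None, None, 41]
Rule: An internal node has at least one child.
Per-node child counts:
  node 32: 2 child(ren)
  node 6: 2 child(ren)
  node 2: 0 child(ren)
  node 24: 1 child(ren)
  node 11: 0 child(ren)
  node 47: 1 child(ren)
  node 40: 1 child(ren)
  node 41: 0 child(ren)
Matching nodes: [32, 6, 24, 47, 40]
Count of internal (non-leaf) nodes: 5


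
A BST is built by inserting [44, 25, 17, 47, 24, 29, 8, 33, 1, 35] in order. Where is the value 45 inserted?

Starting tree (level order): [44, 25, 47, 17, 29, None, None, 8, 24, None, 33, 1, None, None, None, None, 35]
Insertion path: 44 -> 47
Result: insert 45 as left child of 47
Final tree (level order): [44, 25, 47, 17, 29, 45, None, 8, 24, None, 33, None, None, 1, None, None, None, None, 35]


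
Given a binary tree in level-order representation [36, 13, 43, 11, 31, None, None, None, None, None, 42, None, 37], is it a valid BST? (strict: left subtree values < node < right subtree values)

Level-order array: [36, 13, 43, 11, 31, None, None, None, None, None, 42, None, 37]
Validate using subtree bounds (lo, hi): at each node, require lo < value < hi,
then recurse left with hi=value and right with lo=value.
Preorder trace (stopping at first violation):
  at node 36 with bounds (-inf, +inf): OK
  at node 13 with bounds (-inf, 36): OK
  at node 11 with bounds (-inf, 13): OK
  at node 31 with bounds (13, 36): OK
  at node 42 with bounds (31, 36): VIOLATION
Node 42 violates its bound: not (31 < 42 < 36).
Result: Not a valid BST


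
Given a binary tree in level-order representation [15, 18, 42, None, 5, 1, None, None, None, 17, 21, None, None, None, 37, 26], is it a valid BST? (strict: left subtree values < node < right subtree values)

Level-order array: [15, 18, 42, None, 5, 1, None, None, None, 17, 21, None, None, None, 37, 26]
Validate using subtree bounds (lo, hi): at each node, require lo < value < hi,
then recurse left with hi=value and right with lo=value.
Preorder trace (stopping at first violation):
  at node 15 with bounds (-inf, +inf): OK
  at node 18 with bounds (-inf, 15): VIOLATION
Node 18 violates its bound: not (-inf < 18 < 15).
Result: Not a valid BST


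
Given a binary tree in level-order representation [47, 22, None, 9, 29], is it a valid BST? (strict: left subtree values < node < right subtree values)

Level-order array: [47, 22, None, 9, 29]
Validate using subtree bounds (lo, hi): at each node, require lo < value < hi,
then recurse left with hi=value and right with lo=value.
Preorder trace (stopping at first violation):
  at node 47 with bounds (-inf, +inf): OK
  at node 22 with bounds (-inf, 47): OK
  at node 9 with bounds (-inf, 22): OK
  at node 29 with bounds (22, 47): OK
No violation found at any node.
Result: Valid BST


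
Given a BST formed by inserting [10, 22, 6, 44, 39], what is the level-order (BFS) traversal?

Tree insertion order: [10, 22, 6, 44, 39]
Tree (level-order array): [10, 6, 22, None, None, None, 44, 39]
BFS from the root, enqueuing left then right child of each popped node:
  queue [10] -> pop 10, enqueue [6, 22], visited so far: [10]
  queue [6, 22] -> pop 6, enqueue [none], visited so far: [10, 6]
  queue [22] -> pop 22, enqueue [44], visited so far: [10, 6, 22]
  queue [44] -> pop 44, enqueue [39], visited so far: [10, 6, 22, 44]
  queue [39] -> pop 39, enqueue [none], visited so far: [10, 6, 22, 44, 39]
Result: [10, 6, 22, 44, 39]


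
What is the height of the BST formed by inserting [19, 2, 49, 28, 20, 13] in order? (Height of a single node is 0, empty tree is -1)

Insertion order: [19, 2, 49, 28, 20, 13]
Tree (level-order array): [19, 2, 49, None, 13, 28, None, None, None, 20]
Compute height bottom-up (empty subtree = -1):
  height(13) = 1 + max(-1, -1) = 0
  height(2) = 1 + max(-1, 0) = 1
  height(20) = 1 + max(-1, -1) = 0
  height(28) = 1 + max(0, -1) = 1
  height(49) = 1 + max(1, -1) = 2
  height(19) = 1 + max(1, 2) = 3
Height = 3


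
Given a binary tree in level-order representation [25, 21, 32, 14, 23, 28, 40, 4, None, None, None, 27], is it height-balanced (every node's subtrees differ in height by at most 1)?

Tree (level-order array): [25, 21, 32, 14, 23, 28, 40, 4, None, None, None, 27]
Definition: a tree is height-balanced if, at every node, |h(left) - h(right)| <= 1 (empty subtree has height -1).
Bottom-up per-node check:
  node 4: h_left=-1, h_right=-1, diff=0 [OK], height=0
  node 14: h_left=0, h_right=-1, diff=1 [OK], height=1
  node 23: h_left=-1, h_right=-1, diff=0 [OK], height=0
  node 21: h_left=1, h_right=0, diff=1 [OK], height=2
  node 27: h_left=-1, h_right=-1, diff=0 [OK], height=0
  node 28: h_left=0, h_right=-1, diff=1 [OK], height=1
  node 40: h_left=-1, h_right=-1, diff=0 [OK], height=0
  node 32: h_left=1, h_right=0, diff=1 [OK], height=2
  node 25: h_left=2, h_right=2, diff=0 [OK], height=3
All nodes satisfy the balance condition.
Result: Balanced


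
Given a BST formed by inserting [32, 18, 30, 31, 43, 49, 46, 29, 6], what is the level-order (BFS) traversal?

Tree insertion order: [32, 18, 30, 31, 43, 49, 46, 29, 6]
Tree (level-order array): [32, 18, 43, 6, 30, None, 49, None, None, 29, 31, 46]
BFS from the root, enqueuing left then right child of each popped node:
  queue [32] -> pop 32, enqueue [18, 43], visited so far: [32]
  queue [18, 43] -> pop 18, enqueue [6, 30], visited so far: [32, 18]
  queue [43, 6, 30] -> pop 43, enqueue [49], visited so far: [32, 18, 43]
  queue [6, 30, 49] -> pop 6, enqueue [none], visited so far: [32, 18, 43, 6]
  queue [30, 49] -> pop 30, enqueue [29, 31], visited so far: [32, 18, 43, 6, 30]
  queue [49, 29, 31] -> pop 49, enqueue [46], visited so far: [32, 18, 43, 6, 30, 49]
  queue [29, 31, 46] -> pop 29, enqueue [none], visited so far: [32, 18, 43, 6, 30, 49, 29]
  queue [31, 46] -> pop 31, enqueue [none], visited so far: [32, 18, 43, 6, 30, 49, 29, 31]
  queue [46] -> pop 46, enqueue [none], visited so far: [32, 18, 43, 6, 30, 49, 29, 31, 46]
Result: [32, 18, 43, 6, 30, 49, 29, 31, 46]


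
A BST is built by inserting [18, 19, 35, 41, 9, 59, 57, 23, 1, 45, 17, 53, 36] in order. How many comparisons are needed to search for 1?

Search path for 1: 18 -> 9 -> 1
Found: True
Comparisons: 3


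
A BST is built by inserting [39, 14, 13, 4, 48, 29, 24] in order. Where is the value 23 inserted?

Starting tree (level order): [39, 14, 48, 13, 29, None, None, 4, None, 24]
Insertion path: 39 -> 14 -> 29 -> 24
Result: insert 23 as left child of 24
Final tree (level order): [39, 14, 48, 13, 29, None, None, 4, None, 24, None, None, None, 23]


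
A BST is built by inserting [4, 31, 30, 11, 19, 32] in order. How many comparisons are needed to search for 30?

Search path for 30: 4 -> 31 -> 30
Found: True
Comparisons: 3


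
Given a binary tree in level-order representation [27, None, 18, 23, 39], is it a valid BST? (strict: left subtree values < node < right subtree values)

Level-order array: [27, None, 18, 23, 39]
Validate using subtree bounds (lo, hi): at each node, require lo < value < hi,
then recurse left with hi=value and right with lo=value.
Preorder trace (stopping at first violation):
  at node 27 with bounds (-inf, +inf): OK
  at node 18 with bounds (27, +inf): VIOLATION
Node 18 violates its bound: not (27 < 18 < +inf).
Result: Not a valid BST


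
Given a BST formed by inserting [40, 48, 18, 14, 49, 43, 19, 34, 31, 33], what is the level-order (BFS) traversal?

Tree insertion order: [40, 48, 18, 14, 49, 43, 19, 34, 31, 33]
Tree (level-order array): [40, 18, 48, 14, 19, 43, 49, None, None, None, 34, None, None, None, None, 31, None, None, 33]
BFS from the root, enqueuing left then right child of each popped node:
  queue [40] -> pop 40, enqueue [18, 48], visited so far: [40]
  queue [18, 48] -> pop 18, enqueue [14, 19], visited so far: [40, 18]
  queue [48, 14, 19] -> pop 48, enqueue [43, 49], visited so far: [40, 18, 48]
  queue [14, 19, 43, 49] -> pop 14, enqueue [none], visited so far: [40, 18, 48, 14]
  queue [19, 43, 49] -> pop 19, enqueue [34], visited so far: [40, 18, 48, 14, 19]
  queue [43, 49, 34] -> pop 43, enqueue [none], visited so far: [40, 18, 48, 14, 19, 43]
  queue [49, 34] -> pop 49, enqueue [none], visited so far: [40, 18, 48, 14, 19, 43, 49]
  queue [34] -> pop 34, enqueue [31], visited so far: [40, 18, 48, 14, 19, 43, 49, 34]
  queue [31] -> pop 31, enqueue [33], visited so far: [40, 18, 48, 14, 19, 43, 49, 34, 31]
  queue [33] -> pop 33, enqueue [none], visited so far: [40, 18, 48, 14, 19, 43, 49, 34, 31, 33]
Result: [40, 18, 48, 14, 19, 43, 49, 34, 31, 33]


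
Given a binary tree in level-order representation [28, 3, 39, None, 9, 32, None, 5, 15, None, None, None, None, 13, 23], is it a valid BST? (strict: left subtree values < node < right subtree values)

Level-order array: [28, 3, 39, None, 9, 32, None, 5, 15, None, None, None, None, 13, 23]
Validate using subtree bounds (lo, hi): at each node, require lo < value < hi,
then recurse left with hi=value and right with lo=value.
Preorder trace (stopping at first violation):
  at node 28 with bounds (-inf, +inf): OK
  at node 3 with bounds (-inf, 28): OK
  at node 9 with bounds (3, 28): OK
  at node 5 with bounds (3, 9): OK
  at node 15 with bounds (9, 28): OK
  at node 13 with bounds (9, 15): OK
  at node 23 with bounds (15, 28): OK
  at node 39 with bounds (28, +inf): OK
  at node 32 with bounds (28, 39): OK
No violation found at any node.
Result: Valid BST


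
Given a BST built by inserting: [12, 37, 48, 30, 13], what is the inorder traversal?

Tree insertion order: [12, 37, 48, 30, 13]
Tree (level-order array): [12, None, 37, 30, 48, 13]
Inorder traversal: [12, 13, 30, 37, 48]


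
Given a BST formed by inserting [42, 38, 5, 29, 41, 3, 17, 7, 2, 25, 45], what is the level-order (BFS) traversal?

Tree insertion order: [42, 38, 5, 29, 41, 3, 17, 7, 2, 25, 45]
Tree (level-order array): [42, 38, 45, 5, 41, None, None, 3, 29, None, None, 2, None, 17, None, None, None, 7, 25]
BFS from the root, enqueuing left then right child of each popped node:
  queue [42] -> pop 42, enqueue [38, 45], visited so far: [42]
  queue [38, 45] -> pop 38, enqueue [5, 41], visited so far: [42, 38]
  queue [45, 5, 41] -> pop 45, enqueue [none], visited so far: [42, 38, 45]
  queue [5, 41] -> pop 5, enqueue [3, 29], visited so far: [42, 38, 45, 5]
  queue [41, 3, 29] -> pop 41, enqueue [none], visited so far: [42, 38, 45, 5, 41]
  queue [3, 29] -> pop 3, enqueue [2], visited so far: [42, 38, 45, 5, 41, 3]
  queue [29, 2] -> pop 29, enqueue [17], visited so far: [42, 38, 45, 5, 41, 3, 29]
  queue [2, 17] -> pop 2, enqueue [none], visited so far: [42, 38, 45, 5, 41, 3, 29, 2]
  queue [17] -> pop 17, enqueue [7, 25], visited so far: [42, 38, 45, 5, 41, 3, 29, 2, 17]
  queue [7, 25] -> pop 7, enqueue [none], visited so far: [42, 38, 45, 5, 41, 3, 29, 2, 17, 7]
  queue [25] -> pop 25, enqueue [none], visited so far: [42, 38, 45, 5, 41, 3, 29, 2, 17, 7, 25]
Result: [42, 38, 45, 5, 41, 3, 29, 2, 17, 7, 25]


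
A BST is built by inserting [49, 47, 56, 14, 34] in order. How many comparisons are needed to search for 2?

Search path for 2: 49 -> 47 -> 14
Found: False
Comparisons: 3


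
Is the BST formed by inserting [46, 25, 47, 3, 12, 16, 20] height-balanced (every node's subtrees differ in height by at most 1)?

Tree (level-order array): [46, 25, 47, 3, None, None, None, None, 12, None, 16, None, 20]
Definition: a tree is height-balanced if, at every node, |h(left) - h(right)| <= 1 (empty subtree has height -1).
Bottom-up per-node check:
  node 20: h_left=-1, h_right=-1, diff=0 [OK], height=0
  node 16: h_left=-1, h_right=0, diff=1 [OK], height=1
  node 12: h_left=-1, h_right=1, diff=2 [FAIL (|-1-1|=2 > 1)], height=2
  node 3: h_left=-1, h_right=2, diff=3 [FAIL (|-1-2|=3 > 1)], height=3
  node 25: h_left=3, h_right=-1, diff=4 [FAIL (|3--1|=4 > 1)], height=4
  node 47: h_left=-1, h_right=-1, diff=0 [OK], height=0
  node 46: h_left=4, h_right=0, diff=4 [FAIL (|4-0|=4 > 1)], height=5
Node 12 violates the condition: |-1 - 1| = 2 > 1.
Result: Not balanced


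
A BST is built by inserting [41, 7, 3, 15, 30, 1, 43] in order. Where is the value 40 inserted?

Starting tree (level order): [41, 7, 43, 3, 15, None, None, 1, None, None, 30]
Insertion path: 41 -> 7 -> 15 -> 30
Result: insert 40 as right child of 30
Final tree (level order): [41, 7, 43, 3, 15, None, None, 1, None, None, 30, None, None, None, 40]


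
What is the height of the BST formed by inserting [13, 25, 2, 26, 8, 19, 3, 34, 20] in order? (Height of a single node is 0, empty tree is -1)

Insertion order: [13, 25, 2, 26, 8, 19, 3, 34, 20]
Tree (level-order array): [13, 2, 25, None, 8, 19, 26, 3, None, None, 20, None, 34]
Compute height bottom-up (empty subtree = -1):
  height(3) = 1 + max(-1, -1) = 0
  height(8) = 1 + max(0, -1) = 1
  height(2) = 1 + max(-1, 1) = 2
  height(20) = 1 + max(-1, -1) = 0
  height(19) = 1 + max(-1, 0) = 1
  height(34) = 1 + max(-1, -1) = 0
  height(26) = 1 + max(-1, 0) = 1
  height(25) = 1 + max(1, 1) = 2
  height(13) = 1 + max(2, 2) = 3
Height = 3


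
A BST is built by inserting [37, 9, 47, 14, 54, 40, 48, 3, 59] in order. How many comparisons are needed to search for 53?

Search path for 53: 37 -> 47 -> 54 -> 48
Found: False
Comparisons: 4


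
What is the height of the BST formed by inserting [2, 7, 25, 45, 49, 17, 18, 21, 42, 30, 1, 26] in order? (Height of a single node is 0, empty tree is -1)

Insertion order: [2, 7, 25, 45, 49, 17, 18, 21, 42, 30, 1, 26]
Tree (level-order array): [2, 1, 7, None, None, None, 25, 17, 45, None, 18, 42, 49, None, 21, 30, None, None, None, None, None, 26]
Compute height bottom-up (empty subtree = -1):
  height(1) = 1 + max(-1, -1) = 0
  height(21) = 1 + max(-1, -1) = 0
  height(18) = 1 + max(-1, 0) = 1
  height(17) = 1 + max(-1, 1) = 2
  height(26) = 1 + max(-1, -1) = 0
  height(30) = 1 + max(0, -1) = 1
  height(42) = 1 + max(1, -1) = 2
  height(49) = 1 + max(-1, -1) = 0
  height(45) = 1 + max(2, 0) = 3
  height(25) = 1 + max(2, 3) = 4
  height(7) = 1 + max(-1, 4) = 5
  height(2) = 1 + max(0, 5) = 6
Height = 6


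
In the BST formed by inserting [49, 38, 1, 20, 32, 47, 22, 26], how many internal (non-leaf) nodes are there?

Tree built from: [49, 38, 1, 20, 32, 47, 22, 26]
Tree (level-order array): [49, 38, None, 1, 47, None, 20, None, None, None, 32, 22, None, None, 26]
Rule: An internal node has at least one child.
Per-node child counts:
  node 49: 1 child(ren)
  node 38: 2 child(ren)
  node 1: 1 child(ren)
  node 20: 1 child(ren)
  node 32: 1 child(ren)
  node 22: 1 child(ren)
  node 26: 0 child(ren)
  node 47: 0 child(ren)
Matching nodes: [49, 38, 1, 20, 32, 22]
Count of internal (non-leaf) nodes: 6


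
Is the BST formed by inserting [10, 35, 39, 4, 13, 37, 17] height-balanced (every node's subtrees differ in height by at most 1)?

Tree (level-order array): [10, 4, 35, None, None, 13, 39, None, 17, 37]
Definition: a tree is height-balanced if, at every node, |h(left) - h(right)| <= 1 (empty subtree has height -1).
Bottom-up per-node check:
  node 4: h_left=-1, h_right=-1, diff=0 [OK], height=0
  node 17: h_left=-1, h_right=-1, diff=0 [OK], height=0
  node 13: h_left=-1, h_right=0, diff=1 [OK], height=1
  node 37: h_left=-1, h_right=-1, diff=0 [OK], height=0
  node 39: h_left=0, h_right=-1, diff=1 [OK], height=1
  node 35: h_left=1, h_right=1, diff=0 [OK], height=2
  node 10: h_left=0, h_right=2, diff=2 [FAIL (|0-2|=2 > 1)], height=3
Node 10 violates the condition: |0 - 2| = 2 > 1.
Result: Not balanced


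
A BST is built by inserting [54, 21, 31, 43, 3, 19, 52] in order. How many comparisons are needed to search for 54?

Search path for 54: 54
Found: True
Comparisons: 1


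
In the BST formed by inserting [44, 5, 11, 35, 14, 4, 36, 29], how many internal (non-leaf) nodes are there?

Tree built from: [44, 5, 11, 35, 14, 4, 36, 29]
Tree (level-order array): [44, 5, None, 4, 11, None, None, None, 35, 14, 36, None, 29]
Rule: An internal node has at least one child.
Per-node child counts:
  node 44: 1 child(ren)
  node 5: 2 child(ren)
  node 4: 0 child(ren)
  node 11: 1 child(ren)
  node 35: 2 child(ren)
  node 14: 1 child(ren)
  node 29: 0 child(ren)
  node 36: 0 child(ren)
Matching nodes: [44, 5, 11, 35, 14]
Count of internal (non-leaf) nodes: 5


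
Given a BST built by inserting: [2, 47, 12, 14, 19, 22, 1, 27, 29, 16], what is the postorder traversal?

Tree insertion order: [2, 47, 12, 14, 19, 22, 1, 27, 29, 16]
Tree (level-order array): [2, 1, 47, None, None, 12, None, None, 14, None, 19, 16, 22, None, None, None, 27, None, 29]
Postorder traversal: [1, 16, 29, 27, 22, 19, 14, 12, 47, 2]


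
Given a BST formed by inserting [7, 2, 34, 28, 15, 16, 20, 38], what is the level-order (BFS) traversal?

Tree insertion order: [7, 2, 34, 28, 15, 16, 20, 38]
Tree (level-order array): [7, 2, 34, None, None, 28, 38, 15, None, None, None, None, 16, None, 20]
BFS from the root, enqueuing left then right child of each popped node:
  queue [7] -> pop 7, enqueue [2, 34], visited so far: [7]
  queue [2, 34] -> pop 2, enqueue [none], visited so far: [7, 2]
  queue [34] -> pop 34, enqueue [28, 38], visited so far: [7, 2, 34]
  queue [28, 38] -> pop 28, enqueue [15], visited so far: [7, 2, 34, 28]
  queue [38, 15] -> pop 38, enqueue [none], visited so far: [7, 2, 34, 28, 38]
  queue [15] -> pop 15, enqueue [16], visited so far: [7, 2, 34, 28, 38, 15]
  queue [16] -> pop 16, enqueue [20], visited so far: [7, 2, 34, 28, 38, 15, 16]
  queue [20] -> pop 20, enqueue [none], visited so far: [7, 2, 34, 28, 38, 15, 16, 20]
Result: [7, 2, 34, 28, 38, 15, 16, 20]


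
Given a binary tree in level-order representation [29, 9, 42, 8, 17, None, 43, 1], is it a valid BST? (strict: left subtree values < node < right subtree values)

Level-order array: [29, 9, 42, 8, 17, None, 43, 1]
Validate using subtree bounds (lo, hi): at each node, require lo < value < hi,
then recurse left with hi=value and right with lo=value.
Preorder trace (stopping at first violation):
  at node 29 with bounds (-inf, +inf): OK
  at node 9 with bounds (-inf, 29): OK
  at node 8 with bounds (-inf, 9): OK
  at node 1 with bounds (-inf, 8): OK
  at node 17 with bounds (9, 29): OK
  at node 42 with bounds (29, +inf): OK
  at node 43 with bounds (42, +inf): OK
No violation found at any node.
Result: Valid BST


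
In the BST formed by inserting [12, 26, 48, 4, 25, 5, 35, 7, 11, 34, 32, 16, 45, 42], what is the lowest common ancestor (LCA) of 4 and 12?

Tree insertion order: [12, 26, 48, 4, 25, 5, 35, 7, 11, 34, 32, 16, 45, 42]
Tree (level-order array): [12, 4, 26, None, 5, 25, 48, None, 7, 16, None, 35, None, None, 11, None, None, 34, 45, None, None, 32, None, 42]
In a BST, the LCA of p=4, q=12 is the first node v on the
root-to-leaf path with p <= v <= q (go left if both < v, right if both > v).
Walk from root:
  at 12: 4 <= 12 <= 12, this is the LCA
LCA = 12


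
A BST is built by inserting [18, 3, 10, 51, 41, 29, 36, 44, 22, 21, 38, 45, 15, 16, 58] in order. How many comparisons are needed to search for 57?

Search path for 57: 18 -> 51 -> 58
Found: False
Comparisons: 3


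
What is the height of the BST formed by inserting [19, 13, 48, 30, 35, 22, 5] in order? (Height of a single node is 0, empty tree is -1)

Insertion order: [19, 13, 48, 30, 35, 22, 5]
Tree (level-order array): [19, 13, 48, 5, None, 30, None, None, None, 22, 35]
Compute height bottom-up (empty subtree = -1):
  height(5) = 1 + max(-1, -1) = 0
  height(13) = 1 + max(0, -1) = 1
  height(22) = 1 + max(-1, -1) = 0
  height(35) = 1 + max(-1, -1) = 0
  height(30) = 1 + max(0, 0) = 1
  height(48) = 1 + max(1, -1) = 2
  height(19) = 1 + max(1, 2) = 3
Height = 3


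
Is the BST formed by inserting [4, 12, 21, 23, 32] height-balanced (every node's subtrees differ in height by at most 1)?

Tree (level-order array): [4, None, 12, None, 21, None, 23, None, 32]
Definition: a tree is height-balanced if, at every node, |h(left) - h(right)| <= 1 (empty subtree has height -1).
Bottom-up per-node check:
  node 32: h_left=-1, h_right=-1, diff=0 [OK], height=0
  node 23: h_left=-1, h_right=0, diff=1 [OK], height=1
  node 21: h_left=-1, h_right=1, diff=2 [FAIL (|-1-1|=2 > 1)], height=2
  node 12: h_left=-1, h_right=2, diff=3 [FAIL (|-1-2|=3 > 1)], height=3
  node 4: h_left=-1, h_right=3, diff=4 [FAIL (|-1-3|=4 > 1)], height=4
Node 21 violates the condition: |-1 - 1| = 2 > 1.
Result: Not balanced


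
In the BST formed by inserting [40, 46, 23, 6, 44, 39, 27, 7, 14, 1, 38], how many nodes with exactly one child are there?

Tree built from: [40, 46, 23, 6, 44, 39, 27, 7, 14, 1, 38]
Tree (level-order array): [40, 23, 46, 6, 39, 44, None, 1, 7, 27, None, None, None, None, None, None, 14, None, 38]
Rule: These are nodes with exactly 1 non-null child.
Per-node child counts:
  node 40: 2 child(ren)
  node 23: 2 child(ren)
  node 6: 2 child(ren)
  node 1: 0 child(ren)
  node 7: 1 child(ren)
  node 14: 0 child(ren)
  node 39: 1 child(ren)
  node 27: 1 child(ren)
  node 38: 0 child(ren)
  node 46: 1 child(ren)
  node 44: 0 child(ren)
Matching nodes: [7, 39, 27, 46]
Count of nodes with exactly one child: 4


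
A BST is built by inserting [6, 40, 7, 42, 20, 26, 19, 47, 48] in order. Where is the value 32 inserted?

Starting tree (level order): [6, None, 40, 7, 42, None, 20, None, 47, 19, 26, None, 48]
Insertion path: 6 -> 40 -> 7 -> 20 -> 26
Result: insert 32 as right child of 26
Final tree (level order): [6, None, 40, 7, 42, None, 20, None, 47, 19, 26, None, 48, None, None, None, 32]


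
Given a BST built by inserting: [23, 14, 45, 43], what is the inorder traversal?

Tree insertion order: [23, 14, 45, 43]
Tree (level-order array): [23, 14, 45, None, None, 43]
Inorder traversal: [14, 23, 43, 45]


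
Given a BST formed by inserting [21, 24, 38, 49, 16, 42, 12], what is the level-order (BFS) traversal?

Tree insertion order: [21, 24, 38, 49, 16, 42, 12]
Tree (level-order array): [21, 16, 24, 12, None, None, 38, None, None, None, 49, 42]
BFS from the root, enqueuing left then right child of each popped node:
  queue [21] -> pop 21, enqueue [16, 24], visited so far: [21]
  queue [16, 24] -> pop 16, enqueue [12], visited so far: [21, 16]
  queue [24, 12] -> pop 24, enqueue [38], visited so far: [21, 16, 24]
  queue [12, 38] -> pop 12, enqueue [none], visited so far: [21, 16, 24, 12]
  queue [38] -> pop 38, enqueue [49], visited so far: [21, 16, 24, 12, 38]
  queue [49] -> pop 49, enqueue [42], visited so far: [21, 16, 24, 12, 38, 49]
  queue [42] -> pop 42, enqueue [none], visited so far: [21, 16, 24, 12, 38, 49, 42]
Result: [21, 16, 24, 12, 38, 49, 42]


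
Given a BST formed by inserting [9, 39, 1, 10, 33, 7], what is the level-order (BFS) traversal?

Tree insertion order: [9, 39, 1, 10, 33, 7]
Tree (level-order array): [9, 1, 39, None, 7, 10, None, None, None, None, 33]
BFS from the root, enqueuing left then right child of each popped node:
  queue [9] -> pop 9, enqueue [1, 39], visited so far: [9]
  queue [1, 39] -> pop 1, enqueue [7], visited so far: [9, 1]
  queue [39, 7] -> pop 39, enqueue [10], visited so far: [9, 1, 39]
  queue [7, 10] -> pop 7, enqueue [none], visited so far: [9, 1, 39, 7]
  queue [10] -> pop 10, enqueue [33], visited so far: [9, 1, 39, 7, 10]
  queue [33] -> pop 33, enqueue [none], visited so far: [9, 1, 39, 7, 10, 33]
Result: [9, 1, 39, 7, 10, 33]


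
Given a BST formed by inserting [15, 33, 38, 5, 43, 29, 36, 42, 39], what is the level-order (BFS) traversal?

Tree insertion order: [15, 33, 38, 5, 43, 29, 36, 42, 39]
Tree (level-order array): [15, 5, 33, None, None, 29, 38, None, None, 36, 43, None, None, 42, None, 39]
BFS from the root, enqueuing left then right child of each popped node:
  queue [15] -> pop 15, enqueue [5, 33], visited so far: [15]
  queue [5, 33] -> pop 5, enqueue [none], visited so far: [15, 5]
  queue [33] -> pop 33, enqueue [29, 38], visited so far: [15, 5, 33]
  queue [29, 38] -> pop 29, enqueue [none], visited so far: [15, 5, 33, 29]
  queue [38] -> pop 38, enqueue [36, 43], visited so far: [15, 5, 33, 29, 38]
  queue [36, 43] -> pop 36, enqueue [none], visited so far: [15, 5, 33, 29, 38, 36]
  queue [43] -> pop 43, enqueue [42], visited so far: [15, 5, 33, 29, 38, 36, 43]
  queue [42] -> pop 42, enqueue [39], visited so far: [15, 5, 33, 29, 38, 36, 43, 42]
  queue [39] -> pop 39, enqueue [none], visited so far: [15, 5, 33, 29, 38, 36, 43, 42, 39]
Result: [15, 5, 33, 29, 38, 36, 43, 42, 39]


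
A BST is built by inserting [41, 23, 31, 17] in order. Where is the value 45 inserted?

Starting tree (level order): [41, 23, None, 17, 31]
Insertion path: 41
Result: insert 45 as right child of 41
Final tree (level order): [41, 23, 45, 17, 31]
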